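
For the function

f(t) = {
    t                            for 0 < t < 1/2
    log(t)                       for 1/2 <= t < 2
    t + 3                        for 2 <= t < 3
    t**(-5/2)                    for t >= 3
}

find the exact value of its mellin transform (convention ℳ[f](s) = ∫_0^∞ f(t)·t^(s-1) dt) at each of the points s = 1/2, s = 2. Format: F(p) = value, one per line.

treat the 4 regions marked off by 1/2, 2, 3 separately and sum
piece [0, 1/2): integrate t against the kernel
∫ over [1/2, 2) of log(t)·t^(s-1) joins the sum
over [2, 3), the kernel integral of (t + 3) enters the sum
over [3, ∞), the kernel integral of t**(-5/2) enters the sum

F(1/2) = sqrt(2)*(-330 + sqrt(2) + 108*log(2) + 144*sqrt(6))/36
F(2) = 2*sqrt(3)/3 + 17*log(2)/8 + 207/16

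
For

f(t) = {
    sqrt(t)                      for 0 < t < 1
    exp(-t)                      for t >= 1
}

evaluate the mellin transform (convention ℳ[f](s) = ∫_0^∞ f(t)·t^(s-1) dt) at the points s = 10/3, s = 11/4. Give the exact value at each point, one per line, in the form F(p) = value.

the 2 pieces separated at 1 each add one integral
for t in [0, 1): the term is ∫ sqrt(t)·t^(s-1)
segment [1, ∞) carries exp(-t); integrate it

F(10/3) = 6/23 + uppergamma(10/3, 1)
F(11/4) = 4/13 + uppergamma(11/4, 1)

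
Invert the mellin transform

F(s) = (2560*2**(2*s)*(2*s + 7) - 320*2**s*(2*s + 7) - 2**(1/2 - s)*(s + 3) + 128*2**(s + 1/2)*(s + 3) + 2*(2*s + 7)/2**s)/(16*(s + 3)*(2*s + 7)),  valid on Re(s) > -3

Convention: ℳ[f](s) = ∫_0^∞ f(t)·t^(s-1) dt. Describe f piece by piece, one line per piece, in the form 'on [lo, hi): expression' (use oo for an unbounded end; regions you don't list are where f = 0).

slice at 1/2, 2, transform all 3 pieces, and sum them
for t in [0, 1/2): the term is ∫ t**3·t^(s-1)
∫ t**(7/2)/2·t^(s-1) over [1/2, 2)
piece [2, 4): integrate 5*t**3/2 against the kernel

on [0, 1/2): t**3
on [1/2, 2): t**(7/2)/2
on [2, 4): 5*t**3/2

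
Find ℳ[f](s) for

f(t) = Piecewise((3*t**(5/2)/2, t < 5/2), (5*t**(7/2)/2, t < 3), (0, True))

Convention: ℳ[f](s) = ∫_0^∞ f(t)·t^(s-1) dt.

(5*3**(s + 7/2)*(2*s + 5) + 3*(5/2)**(s + 5/2)*(2*s + 7) - 5*(5/2)**(s + 7/2)*(2*s + 5))/((2*s + 5)*(2*s + 7))
  Re(s) > -5/2

linearity at 5/2 turns ℳ[f](s) into 2 summed integrals
[0, 5/2) adds the kernel integral of 3*t**(5/2)/2
on [5/2, 3): add ∫ 5*t**(7/2)/2·t^(s-1) dt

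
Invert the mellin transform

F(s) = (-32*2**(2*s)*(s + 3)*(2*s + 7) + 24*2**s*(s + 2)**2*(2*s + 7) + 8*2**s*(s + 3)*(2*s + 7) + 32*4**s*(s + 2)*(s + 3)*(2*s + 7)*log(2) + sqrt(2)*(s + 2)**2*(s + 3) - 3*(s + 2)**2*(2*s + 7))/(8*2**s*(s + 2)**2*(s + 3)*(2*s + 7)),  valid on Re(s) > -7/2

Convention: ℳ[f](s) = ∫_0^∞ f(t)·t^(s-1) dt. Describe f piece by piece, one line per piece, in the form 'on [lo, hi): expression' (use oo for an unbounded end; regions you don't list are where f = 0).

reversing the shared t-power: t**(3/2) on [0, 1/2); 3*t on [1/2, 1); log(t) on [1, 2)
split f at 1/2, 1: ℳ[f](s) collects 3 kernel integrals
segment [0, 1/2) carries t**(7/2); integrate it
piece [1/2, 1): integrate 3*t**3 against the kernel
on [1, 2): add ∫ t**2*log(t)·t^(s-1) dt

on [0, 1/2): t**(7/2)
on [1/2, 1): 3*t**3
on [1, 2): t**2*log(t)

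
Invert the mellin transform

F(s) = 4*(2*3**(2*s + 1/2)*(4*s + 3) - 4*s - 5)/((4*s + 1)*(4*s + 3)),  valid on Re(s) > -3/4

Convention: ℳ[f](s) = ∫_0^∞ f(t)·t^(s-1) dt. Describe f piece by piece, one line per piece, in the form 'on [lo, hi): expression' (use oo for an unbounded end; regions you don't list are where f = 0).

on [0, 1): t**(3/4)
on [1, 9): 2*t**(1/4)

strip the power substitution: t**(3/2) on [0, 1); 2*sqrt(t) on [1, 3)
summing 2 kernel integrals split by 1 yields ℳ[f](s)
on [0, 1): add ∫ t**(3/4)·t^(s-1) dt
on [1, 9) integrate f = 2*t**(1/4) against the kernel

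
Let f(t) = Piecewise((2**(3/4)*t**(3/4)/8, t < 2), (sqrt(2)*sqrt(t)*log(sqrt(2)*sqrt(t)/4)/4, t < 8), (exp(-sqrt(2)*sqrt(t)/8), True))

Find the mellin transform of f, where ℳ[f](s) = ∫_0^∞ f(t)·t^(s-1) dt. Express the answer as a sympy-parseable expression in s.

invert the common scale on t to get sqrt(2)*t**(3/4)/4 on [0, 1); sqrt(t)*log(sqrt(t)/2)/2 on [1, 4); exp(-sqrt(t)/4) on [4, ∞)
back out the power substitution: sqrt(2)*t**(3/2)/4 on [0, 1); t*log(t/2)/2 on [1, 2); exp(-t/4) on [2, ∞)
remove the common scale on t first: t**(3/2) on [0, 1/2); t*log(t) on [1/2, 1); exp(-t/2) on [1, ∞)
summing 3 kernel integrals split by 2, 8 yields ℳ[f](s)
piece [0, 2): integrate 2**(3/4)*t**(3/4)/8 against the kernel
[2, 8) adds the kernel integral of sqrt(2)*sqrt(t)*log(sqrt(2)*sqrt(t)/4)/4
segment 8 to ∞ holds exp(-sqrt(2)*sqrt(t)/8); add its integral

2**s*(2*2**(4*s)*(4*s + 3)*(4*s**2 + 4*s + 1)*uppergamma(2*s, 1/2) - 2*2**(2*s)*(4*s + 3) + s*(4*s + 3)*log(4) + 4*s + (4*s + 3)*log(2) + sqrt(2)*(4*s**2 + 4*s + 1) + 3)/((4*s + 3)*(4*s**2 + 4*s + 1))
  Re(s) > -3/4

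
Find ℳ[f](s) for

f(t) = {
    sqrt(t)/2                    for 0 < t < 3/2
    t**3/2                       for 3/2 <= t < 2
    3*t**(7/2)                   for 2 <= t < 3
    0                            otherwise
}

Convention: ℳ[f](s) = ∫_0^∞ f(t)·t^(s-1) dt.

f breaks at 3/2, 2 into 3 integrals to sum
on [0, 3/2) integrate f = sqrt(t)/2 against the kernel
over [3/2, 2), the kernel integral of t**3/2 enters the sum
segment 2 to 3 holds 3*t**(7/2); add its integral

(2**(s + 3)*(2*s + 1)*(2*s + 7) - 12*2**(s + 7/2)*(s + 3)*(2*s + 1) + 12*3**(s + 7/2)*(s + 3)*(2*s + 1) + 2*(3/2)**(s + 1/2)*(s + 3)*(2*s + 7) - (3/2)**(s + 3)*(2*s + 1)*(2*s + 7))/(2*(s + 3)*(2*s + 1)*(2*s + 7))
  Re(s) > -1/2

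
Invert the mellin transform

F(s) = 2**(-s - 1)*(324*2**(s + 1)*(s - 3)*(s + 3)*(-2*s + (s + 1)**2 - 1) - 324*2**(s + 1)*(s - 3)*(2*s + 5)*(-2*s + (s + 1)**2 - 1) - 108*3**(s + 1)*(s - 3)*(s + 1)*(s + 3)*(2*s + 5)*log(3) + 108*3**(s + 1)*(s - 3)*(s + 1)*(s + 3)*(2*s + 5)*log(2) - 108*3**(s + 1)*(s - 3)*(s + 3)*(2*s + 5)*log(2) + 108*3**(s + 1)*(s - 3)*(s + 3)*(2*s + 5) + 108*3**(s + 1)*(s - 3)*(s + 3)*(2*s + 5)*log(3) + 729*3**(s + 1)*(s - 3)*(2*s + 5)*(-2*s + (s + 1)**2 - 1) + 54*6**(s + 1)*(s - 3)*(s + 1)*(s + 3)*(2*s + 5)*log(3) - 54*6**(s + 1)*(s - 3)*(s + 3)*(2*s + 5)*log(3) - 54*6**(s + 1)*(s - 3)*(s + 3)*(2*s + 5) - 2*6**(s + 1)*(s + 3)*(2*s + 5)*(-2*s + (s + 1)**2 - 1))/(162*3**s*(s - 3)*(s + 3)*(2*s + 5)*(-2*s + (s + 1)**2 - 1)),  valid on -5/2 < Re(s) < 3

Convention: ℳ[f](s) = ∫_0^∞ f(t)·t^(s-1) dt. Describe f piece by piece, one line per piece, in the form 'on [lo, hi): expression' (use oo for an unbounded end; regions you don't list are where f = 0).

on [0, 1/3): 9*sqrt(3)*t**(5/2)
on [1/3, 1/2): 54*t**3
on [1/2, 1): log(3*t)
on [1, oo): 1/(27*t**3)

reversing the common scale on t: t**(5/2) on [0, 1); 2*t**3 on [1, 3/2); log(t) on [3/2, 3); …
invert the shared t-power to get t**(3/2) on [0, 1); 2*t**2 on [1, 3/2); log(t)/t on [3/2, 3); …
along the cuts 1/3, 1/2, 1, ℳ[f](s) splits into 4 integrals
segment [0, 1/3) carries 9*sqrt(3)*t**(5/2); integrate it
segment 1/3 to 1/2 holds 54*t**3; add its integral
on [1/2, 1): add ∫ log(3*t)·t^(s-1) dt
segment [1, ∞) carries 1/(27*t**3); integrate it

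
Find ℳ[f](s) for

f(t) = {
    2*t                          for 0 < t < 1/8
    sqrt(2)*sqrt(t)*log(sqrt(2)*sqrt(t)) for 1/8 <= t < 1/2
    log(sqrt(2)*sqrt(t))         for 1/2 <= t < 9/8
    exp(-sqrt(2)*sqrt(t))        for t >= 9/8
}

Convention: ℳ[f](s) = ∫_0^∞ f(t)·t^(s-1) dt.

back out the common scale on t: 4*t on [0, 1/16); 2*sqrt(t)*log(2*sqrt(t)) on [1/16, 1/4); log(2*sqrt(t)) on [1/4, 9/16); …
remove the power substitution first: 4*t**2 on [0, 1/4); 2*t*log(2*t) on [1/4, 1/2); log(2*t) on [1/2, 3/4); …
remove the common scale on t first: t**2 on [0, 1/2); t*log(t) on [1/2, 1); log(t) on [1, 3/2); …
split f at 1/8, 1/2, 9/8: ℳ[f](s) collects 4 kernel integrals
the [0, 1/8) slice contributes ∫ 2*t·t^(s-1) dt
the [1/8, 1/2) slice contributes ∫ sqrt(2)*sqrt(t)*log(sqrt(2)*sqrt(t))·t^(s-1) dt
segment 1/2 to 9/8 holds log(sqrt(2)*sqrt(t)); add its integral
piece [9/8, ∞): integrate exp(-sqrt(2)*sqrt(t)) against the kernel

(8*2**(2*s)*s**2*(s + 1)*(4*s**2 + 4*s + 1)*uppergamma(2*s, 3/2) - 8*2**(2*s)*s**2*(s + 1) + 2*2**(2*s)*(s + 1)*(4*s**2 + 4*s + 1) + 9**s*s*(s + 1)*(-4*log(2) + 4*log(3))*(4*s**2 + 4*s + 1) - 2*9**s*(s + 1)*(4*s**2 + 4*s + 1) + 8*s**3*(s + 1)*log(2) + 4*s**2*(s + 1)*log(2) + 4*s**2*(s + 1) + s**2*(4*s**2 + 4*s + 1))/(4*2**(3*s)*s**2*(s + 1)*(4*s**2 + 4*s + 1))
  Re(s) > -1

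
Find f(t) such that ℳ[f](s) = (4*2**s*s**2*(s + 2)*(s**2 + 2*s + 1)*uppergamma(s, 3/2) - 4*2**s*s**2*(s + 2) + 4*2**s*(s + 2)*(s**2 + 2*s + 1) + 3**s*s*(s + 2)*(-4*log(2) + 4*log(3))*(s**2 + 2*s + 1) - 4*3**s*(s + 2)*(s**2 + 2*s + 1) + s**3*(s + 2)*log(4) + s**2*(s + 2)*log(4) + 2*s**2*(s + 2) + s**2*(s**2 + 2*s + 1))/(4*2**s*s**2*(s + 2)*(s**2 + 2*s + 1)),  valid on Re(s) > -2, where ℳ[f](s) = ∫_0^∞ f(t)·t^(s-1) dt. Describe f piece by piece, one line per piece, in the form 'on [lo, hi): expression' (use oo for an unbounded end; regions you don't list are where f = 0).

cuts at 1/2, 1, 3/2: linearity sums the 4 kernel integrals
for t in [0, 1/2): the term is ∫ t**2·t^(s-1)
on [1/2, 1): add ∫ t*log(t)·t^(s-1) dt
[1, 3/2) adds the kernel integral of log(t)
∫ over [3/2, ∞) of exp(-t)·t^(s-1) joins the sum

on [0, 1/2): t**2
on [1/2, 1): t*log(t)
on [1, 3/2): log(t)
on [3/2, oo): exp(-t)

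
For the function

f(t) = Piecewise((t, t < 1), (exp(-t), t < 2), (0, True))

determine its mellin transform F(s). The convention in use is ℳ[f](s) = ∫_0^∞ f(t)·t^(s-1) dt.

((s + 1)*uppergamma(s, 1) - (s + 1)*uppergamma(s, 2) + 1)/(s + 1)
  Re(s) > -1

the 2 pieces separated at 1 each add one integral
over [0, 1), the kernel integral of t enters the sum
piece [1, 2): integrate exp(-t) against the kernel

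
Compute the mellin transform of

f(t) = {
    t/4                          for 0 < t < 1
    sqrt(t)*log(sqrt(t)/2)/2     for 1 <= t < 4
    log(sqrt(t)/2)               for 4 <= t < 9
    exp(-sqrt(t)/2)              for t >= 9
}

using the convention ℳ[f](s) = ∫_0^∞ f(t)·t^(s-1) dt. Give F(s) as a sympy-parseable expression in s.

(8*2**(2*s)*s**2*(s + 1)*(4*s**2 + 4*s + 1)*uppergamma(2*s, 3/2) - 8*2**(2*s)*s**2*(s + 1) + 2*2**(2*s)*(s + 1)*(4*s**2 + 4*s + 1) + 9**s*s*(s + 1)*(-4*log(2) + 4*log(3))*(4*s**2 + 4*s + 1) - 2*9**s*(s + 1)*(4*s**2 + 4*s + 1) + 8*s**3*(s + 1)*log(2) + 4*s**2*(s + 1)*log(2) + 4*s**2*(s + 1) + s**2*(4*s**2 + 4*s + 1))/(4*s**2*(s + 1)*(4*s**2 + 4*s + 1))
  Re(s) > -1

the power substitution comes off first: t**2/4 on [0, 1); t*log(t/2)/2 on [1, 2); log(t/2) on [2, 3); …
strip the common scale on t: t**2 on [0, 1/2); t*log(t) on [1/2, 1); log(t) on [1, 3/2); …
breakpoints 1, 4, 9: one integral from each of the 4 segments
the [0, 1) slice contributes ∫ t/4·t^(s-1) dt
piece [1, 4): integrate sqrt(t)*log(sqrt(t)/2)/2 against the kernel
[4, 9) adds the kernel integral of log(sqrt(t)/2)
∫ exp(-sqrt(t)/2)·t^(s-1) over [9, ∞)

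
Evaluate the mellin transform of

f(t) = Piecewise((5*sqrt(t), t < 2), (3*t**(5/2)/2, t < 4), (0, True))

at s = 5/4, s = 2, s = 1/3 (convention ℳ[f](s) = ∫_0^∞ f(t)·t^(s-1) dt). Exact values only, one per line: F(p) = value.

F(5/4) = 88*2**(3/4)/35 + 256*sqrt(2)/5
F(2) = 8*sqrt(2)/3 + 512/3
F(1/3) = 66*2**(5/6)/17 + 288*2**(2/3)/17

along the cuts 2, ℳ[f](s) splits into 2 integrals
for t in [0, 2): the term is ∫ 5*sqrt(t)·t^(s-1)
∫ 3*t**(5/2)/2·t^(s-1) over [2, 4)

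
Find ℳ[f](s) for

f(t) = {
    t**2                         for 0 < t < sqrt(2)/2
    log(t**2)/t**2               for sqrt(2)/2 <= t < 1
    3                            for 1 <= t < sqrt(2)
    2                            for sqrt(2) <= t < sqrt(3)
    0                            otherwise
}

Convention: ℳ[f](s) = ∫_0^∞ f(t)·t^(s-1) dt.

the power substitution comes off first: t on [0, 1/2); log(t)/t on [1/2, 1); 3 on [1, 2); …
breakpoints sqrt(2)/2, 1, sqrt(2): one integral from each of the 4 segments
∫ over [0, sqrt(2)/2) of t**2·t^(s-1) joins the sum
on [sqrt(2)/2, 1) integrate f = log(t**2)/t**2 against the kernel
on [1, sqrt(2)) integrate f = 3 against the kernel
between sqrt(2) and sqrt(3) the integrand is 2·t^(s-1)

(sqrt(2)/2)**s*(-4*2**(s/2)*s*(s + 2) - 6*2**(s/2)*(s + 2)*(s**2 - 4*s + 4) + 2*2**s*(s + 2)*(s**2 - 4*s + 4) + 4*6**(s/2)*(s + 2)*(s**2 - 4*s + 4) + 4*s**2*(s + 2)*log(2) - 8*s*(s + 2)*log(2) + 8*s*(s + 2) + s*(s**2 - 4*s + 4))/(2*s*(s + 2)*(s**2 - 4*s + 4))
  Re(s) > -2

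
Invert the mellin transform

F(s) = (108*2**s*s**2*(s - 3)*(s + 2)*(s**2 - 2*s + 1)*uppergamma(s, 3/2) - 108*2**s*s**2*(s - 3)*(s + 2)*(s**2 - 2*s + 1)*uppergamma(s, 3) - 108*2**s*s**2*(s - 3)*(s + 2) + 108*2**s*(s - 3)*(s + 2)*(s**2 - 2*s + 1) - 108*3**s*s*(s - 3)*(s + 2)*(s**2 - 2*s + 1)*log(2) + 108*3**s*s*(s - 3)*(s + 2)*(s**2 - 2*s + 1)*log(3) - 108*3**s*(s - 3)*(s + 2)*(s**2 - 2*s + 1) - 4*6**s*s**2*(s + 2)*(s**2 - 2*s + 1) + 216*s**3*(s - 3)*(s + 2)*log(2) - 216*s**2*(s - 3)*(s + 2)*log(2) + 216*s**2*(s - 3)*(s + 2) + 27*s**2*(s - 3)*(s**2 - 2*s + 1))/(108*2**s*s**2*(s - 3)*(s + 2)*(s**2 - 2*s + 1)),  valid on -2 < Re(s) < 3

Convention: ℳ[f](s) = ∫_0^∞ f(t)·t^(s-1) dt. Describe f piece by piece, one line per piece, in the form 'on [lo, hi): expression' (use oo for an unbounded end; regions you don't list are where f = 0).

linearity at 1/2, 1, 3/2, 3 turns ℳ[f](s) into 5 summed integrals
∫ over [0, 1/2) of t**2·t^(s-1) joins the sum
for t in [1/2, 1): the term is ∫ log(t)/t·t^(s-1)
∫ log(t)·t^(s-1) over [1, 3/2)
segment [3/2, 3) carries exp(-t); integrate it
between 3 and ∞ the integrand is t**(-3)·t^(s-1)

on [0, 1/2): t**2
on [1/2, 1): log(t)/t
on [1, 3/2): log(t)
on [3/2, 3): exp(-t)
on [3, oo): t**(-3)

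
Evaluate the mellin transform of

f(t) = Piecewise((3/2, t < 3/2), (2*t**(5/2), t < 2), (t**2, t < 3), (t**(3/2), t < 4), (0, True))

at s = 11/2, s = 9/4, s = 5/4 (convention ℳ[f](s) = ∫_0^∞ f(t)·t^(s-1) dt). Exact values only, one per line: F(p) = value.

split f at 3/2, 2, 3: ℳ[f](s) collects 4 kernel integrals
between 0 and 3/2 the integrand is 3/2·t^(s-1)
∫ over [3/2, 2) of 2*t**(5/2)·t^(s-1) joins the sum
segment 2 to 3 holds t**2; add its integral
∫ over [3, 4) of t**(3/2)·t^(s-1) joins the sum

F(11/2) = -256*sqrt(2)/15 + 729*sqrt(6)/704 + 1458*sqrt(3)/5 + 14950553/7168
F(9/4) = -36*3**(3/4)/5 - 64*2**(1/4)/17 - 81*2**(1/4)*3**(3/4)/76 + 3*2**(3/4)*3**(1/4)/4 + 128*2**(3/4)/19 + 324*3**(1/4)/17 + 512*sqrt(2)/15
F(5/4) = -36*3**(3/4)/11 - 32*2**(1/4)/13 - 9*2**(1/4)*3**(3/4)/10 + 9*2**(3/4)*3**(1/4)/10 + 64*2**(3/4)/15 + 108*3**(1/4)/13 + 128*sqrt(2)/11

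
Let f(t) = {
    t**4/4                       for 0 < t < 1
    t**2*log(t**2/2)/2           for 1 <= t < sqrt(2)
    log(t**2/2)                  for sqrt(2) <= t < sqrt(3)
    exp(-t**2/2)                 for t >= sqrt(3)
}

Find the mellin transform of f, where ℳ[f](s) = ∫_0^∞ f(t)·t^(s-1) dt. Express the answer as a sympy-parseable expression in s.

invert the power substitution to get t**2/4 on [0, 1); t*log(t/2)/2 on [1, 2); log(t/2) on [2, 3); …
the common scale on t comes off first: t**2 on [0, 1/2); t*log(t) on [1/2, 1); log(t) on [1, 3/2); …
integrate the 4 segments split at 1, sqrt(2), sqrt(3), then add the results
on [0, 1): add ∫ t**4/4·t^(s-1) dt
∫ over [1, sqrt(2)) of t**2*log(t**2/2)/2·t^(s-1) joins the sum
∫ log(t**2/2)·t^(s-1) over [sqrt(2), sqrt(3))
for t in [sqrt(3), ∞): the term is ∫ exp(-t**2/2)·t^(s-1)

(2*2**(s/2)*s**2*(s + 4)*(s**2 + 4*s + 4)*uppergamma(s/2, 3/2) - 8*2**(s/2)*s**2*(s + 4) + 8*2**(s/2)*(s + 4)*(s**2 + 4*s + 4) + 3**(s/2)*s*(s + 4)*(-4*log(2) + 4*log(3))*(s**2 + 4*s + 4) - 8*3**(s/2)*(s + 4)*(s**2 + 4*s + 4) + s**3*(s + 4)*log(4) + 4*s**2*(s + 4)*log(2) + 4*s**2*(s + 4) + s**2*(s**2 + 4*s + 4))/(4*s**2*(s + 4)*(s**2 + 4*s + 4))
  Re(s) > -4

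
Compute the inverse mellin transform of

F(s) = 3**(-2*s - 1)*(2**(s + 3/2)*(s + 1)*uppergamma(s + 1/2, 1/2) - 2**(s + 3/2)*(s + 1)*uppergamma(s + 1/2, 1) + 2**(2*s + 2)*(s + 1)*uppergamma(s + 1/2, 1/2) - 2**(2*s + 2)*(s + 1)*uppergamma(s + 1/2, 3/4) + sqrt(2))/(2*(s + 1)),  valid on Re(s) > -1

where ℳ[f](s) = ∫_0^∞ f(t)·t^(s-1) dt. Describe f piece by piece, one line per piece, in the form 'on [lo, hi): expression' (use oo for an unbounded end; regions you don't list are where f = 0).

on [0, 1/9): 3*sqrt(2)*t/2
on [1/9, 2/9): sqrt(t)*exp(-9*t/2)
on [2/9, 1/3): sqrt(t)*exp(-9*t/4)

invert the shared t-power to get 3*sqrt(2)*sqrt(t)/2 on [0, 1/9); exp(-9*t/2) on [1/9, 2/9); exp(-9*t/4) on [2/9, 1/3)
remove the common scale on t first: sqrt(6)*sqrt(t)/2 on [0, 1/3); exp(-3*t/2) on [1/3, 2/3); exp(-3*t/4) on [2/3, 1)
strip the common scale on t: sqrt(t) on [0, 1/2); exp(-t) on [1/2, 1); exp(-t/2) on [1, 3/2)
f breaks at 1/9, 2/9 into 3 integrals to sum
the [0, 1/9) slice contributes ∫ 3*sqrt(2)*t/2·t^(s-1) dt
segment 1/9 to 2/9 holds sqrt(t)*exp(-9*t/2); add its integral
segment 2/9 to 1/3 holds sqrt(t)*exp(-9*t/4); add its integral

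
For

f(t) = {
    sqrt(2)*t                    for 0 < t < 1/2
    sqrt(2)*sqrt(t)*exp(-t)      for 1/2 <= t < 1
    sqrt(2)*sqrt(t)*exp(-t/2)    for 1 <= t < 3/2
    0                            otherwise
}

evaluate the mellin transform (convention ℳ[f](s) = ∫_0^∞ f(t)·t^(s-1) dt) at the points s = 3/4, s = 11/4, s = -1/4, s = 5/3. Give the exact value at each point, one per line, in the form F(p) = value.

F(3/4) = -2*2**(3/4)*uppergamma(5/4, 3/4) - sqrt(2)*uppergamma(5/4, 1) + 2**(3/4)/7 + sqrt(2)*uppergamma(5/4, 1/2) + 2*2**(3/4)*uppergamma(5/4, 1/2)
F(11/4) = -8*2**(3/4)*uppergamma(13/4, 3/4) - sqrt(2)*uppergamma(13/4, 1) + 2**(3/4)/60 + sqrt(2)*uppergamma(13/4, 1/2) + 8*2**(3/4)*uppergamma(13/4, 1/2)
F(-1/4) = -2**(3/4)*uppergamma(1/4, 3/4) - sqrt(2)*uppergamma(1/4, 1) + sqrt(2)*uppergamma(1/4, 1/2) + 2**(3/4)*uppergamma(1/4, 1/2) + 2*2**(3/4)/3
F(5/3) = -4*2**(2/3)*uppergamma(13/6, 3/4) - sqrt(2)*uppergamma(13/6, 1) + 3*2**(5/6)/64 + sqrt(2)*uppergamma(13/6, 1/2) + 4*2**(2/3)*uppergamma(13/6, 1/2)

invert the common scale on t to get sqrt(2)*t/2 on [0, 1); sqrt(t)*exp(-t/2) on [1, 2); sqrt(t)*exp(-t/4) on [2, 3)
remove the shared t-power first: sqrt(2)*sqrt(t)/2 on [0, 1); exp(-t/2) on [1, 2); exp(-t/4) on [2, 3)
peel off the common scale on t: sqrt(t) on [0, 1/2); exp(-t) on [1/2, 1); exp(-t/2) on [1, 3/2)
cuts at 1/2, 1: linearity sums the 3 kernel integrals
the [0, 1/2) slice contributes ∫ sqrt(2)*t·t^(s-1) dt
piece [1/2, 1): integrate sqrt(2)*sqrt(t)*exp(-t) against the kernel
[1, 3/2) adds the kernel integral of sqrt(2)*sqrt(t)*exp(-t/2)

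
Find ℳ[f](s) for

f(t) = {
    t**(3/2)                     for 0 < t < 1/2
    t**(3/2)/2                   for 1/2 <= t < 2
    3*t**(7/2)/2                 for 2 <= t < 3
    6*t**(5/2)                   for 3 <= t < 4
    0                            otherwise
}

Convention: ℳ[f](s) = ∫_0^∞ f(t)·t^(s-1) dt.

(2**(-s - 3/2)*(2*s + 5)*(2*s + 7) + 2**(s + 3/2)*(2*s + 5)*(2*s + 7) - 3*2**(s + 7/2)*(2*s + 3)*(2*s + 5) - 12*3**(s + 5/2)*(2*s + 3)*(2*s + 7) + 3*3**(s + 7/2)*(2*s + 3)*(2*s + 5) + 12*4**(s + 5/2)*(2*s + 3)*(2*s + 7))/((2*s + 3)*(2*s + 5)*(2*s + 7))
  Re(s) > -3/2

split f at 1/2, 2, 3: ℳ[f](s) collects 4 kernel integrals
on [0, 1/2): add ∫ t**(3/2)·t^(s-1) dt
∫ over [1/2, 2) of t**(3/2)/2·t^(s-1) joins the sum
[2, 3) adds the kernel integral of 3*t**(7/2)/2
∫ over [3, 4) of 6*t**(5/2)·t^(s-1) joins the sum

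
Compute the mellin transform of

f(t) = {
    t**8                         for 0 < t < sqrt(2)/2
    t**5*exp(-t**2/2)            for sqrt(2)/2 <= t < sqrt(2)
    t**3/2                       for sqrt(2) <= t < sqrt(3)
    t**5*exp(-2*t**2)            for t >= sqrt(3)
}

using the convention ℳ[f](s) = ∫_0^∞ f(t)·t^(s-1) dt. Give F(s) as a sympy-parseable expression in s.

12**(1/2 - s/2)*(-64*2**s*6**(s/2 + 1/2)*(s + 3)*(s + 8)*uppergamma(s/2 + 5/2, 1) - 32*2**s*6**(s/2 + 1/2)*(s + 8) + 32*24**(s/2 + 1/2)*(s + 3)*(s + 8)*uppergamma(s/2 + 5/2, 1/4) + 144*6**s*(s + 8) + 2*6**(s/2 + 1/2)*(s + 3)*(s + 8)*uppergamma(s/2 + 5/2, 6) + sqrt(2)*6**(s/2 + 1/2)*(s + 3))/(192*(s + 3)*(s + 8))
  Re(s) > -8

reversing the shared t-power: t**7 on [0, sqrt(2)/2); t**4*exp(-t**2/2) on [sqrt(2)/2, sqrt(2)); t**2/2 on [sqrt(2), sqrt(3)); …
reversing the power substitution: t**(7/2) on [0, 1/2); t**2*exp(-t/2) on [1/2, 2); t/2 on [2, 3); …
reversing the shared t-power: t**(3/2) on [0, 1/2); exp(-t/2) on [1/2, 2); 1/(2*t) on [2, 3); …
integrate the 4 segments split at sqrt(2)/2, sqrt(2), sqrt(3), then add the results
segment [0, sqrt(2)/2) carries t**8; integrate it
piece [sqrt(2)/2, sqrt(2)): integrate t**5*exp(-t**2/2) against the kernel
∫ over [sqrt(2), sqrt(3)) of t**3/2·t^(s-1) joins the sum
∫ over [sqrt(3), ∞) of t**5*exp(-2*t**2)·t^(s-1) joins the sum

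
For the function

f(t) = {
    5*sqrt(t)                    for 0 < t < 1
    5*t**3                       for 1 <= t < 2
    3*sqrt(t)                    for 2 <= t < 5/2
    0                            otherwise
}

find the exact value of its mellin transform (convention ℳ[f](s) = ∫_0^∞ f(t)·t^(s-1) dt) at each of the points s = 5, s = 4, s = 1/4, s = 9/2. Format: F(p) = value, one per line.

F(5) = -192*sqrt(2)/11 + 9375*sqrt(10)/352 + 14105/88
F(4) = -32*sqrt(2)/3 + 625*sqrt(10)/48 + 5785/63
F(1/4) = -4*2**(3/4) + 200/39 + 2*2**(1/4)*5**(3/4) + 160*2**(1/4)/13
F(9/2) = 19069/480 + 256*sqrt(2)/3

f breaks at 1, 2 into 3 integrals to sum
the [0, 1) slice contributes ∫ 5*sqrt(t)·t^(s-1) dt
segment [1, 2) carries 5*t**3; integrate it
between 2 and 5/2 the integrand is 3*sqrt(t)·t^(s-1)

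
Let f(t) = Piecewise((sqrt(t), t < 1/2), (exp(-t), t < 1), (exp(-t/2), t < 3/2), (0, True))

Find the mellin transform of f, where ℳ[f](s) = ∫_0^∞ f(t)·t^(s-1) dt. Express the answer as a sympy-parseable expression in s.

(2**s*(2*s + 1)*uppergamma(s, 1/2) - 2**s*(2*s + 1)*uppergamma(s, 1) + 4**s*(2*s + 1)*uppergamma(s, 1/2) - 4**s*(2*s + 1)*uppergamma(s, 3/4) + sqrt(2))/(2**s*(2*s + 1))
  Re(s) > -1/2

linearity at 1/2, 1 turns ℳ[f](s) into 3 summed integrals
segment [0, 1/2) carries sqrt(t); integrate it
the [1/2, 1) slice contributes ∫ exp(-t)·t^(s-1) dt
[1, 3/2) adds the kernel integral of exp(-t/2)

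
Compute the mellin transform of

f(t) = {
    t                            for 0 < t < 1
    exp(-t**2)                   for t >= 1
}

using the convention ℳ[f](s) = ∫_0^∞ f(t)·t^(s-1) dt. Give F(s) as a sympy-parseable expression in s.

((s + 1)*uppergamma(s/2, 1) + 2)/(2*(s + 1))
  Re(s) > -1

reversing the power substitution: sqrt(t) on [0, 1); exp(-t) on [1, ∞)
f breaks at 1 into 2 integrals to sum
for t in [0, 1): the term is ∫ t·t^(s-1)
the [1, ∞) slice contributes ∫ exp(-t**2)·t^(s-1) dt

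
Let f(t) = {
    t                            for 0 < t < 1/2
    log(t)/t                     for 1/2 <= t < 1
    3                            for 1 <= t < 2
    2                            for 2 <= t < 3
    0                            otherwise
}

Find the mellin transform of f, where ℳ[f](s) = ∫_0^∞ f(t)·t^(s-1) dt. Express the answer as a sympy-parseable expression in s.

slice at 1/2, 1, 2, transform all 4 pieces, and sum them
segment [0, 1/2) carries t; integrate it
between 1/2 and 1 the integrand is log(t)/t·t^(s-1)
piece [1, 2): integrate 3 against the kernel
the [2, 3) slice contributes ∫ 2·t^(s-1) dt

(2*2**(2*s)*(s + 1)*(s**2 - 2*s + 1) - 2*2**s*s*(s + 1) - 6*2**s*(s + 1)*(s**2 - 2*s + 1) + 4*6**s*(s + 1)*(s**2 - 2*s + 1) + 4*s**2*(s + 1)*log(2) - 4*s*(s + 1)*log(2) + 4*s*(s + 1) + s*(s**2 - 2*s + 1))/(2*2**s*s*(s + 1)*(s**2 - 2*s + 1))
  Re(s) > -1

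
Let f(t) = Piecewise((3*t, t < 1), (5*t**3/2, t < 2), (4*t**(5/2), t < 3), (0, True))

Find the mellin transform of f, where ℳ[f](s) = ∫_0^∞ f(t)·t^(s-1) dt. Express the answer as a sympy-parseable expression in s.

along the cuts 1, 2, ℳ[f](s) splits into 3 integrals
on [0, 1) integrate f = 3*t against the kernel
on [1, 2): add ∫ 5*t**3/2·t^(s-1) dt
over [2, 3), the kernel integral of 4*t**(5/2) enters the sum

(5*2**(s + 3)*(s + 1)*(2*s + 5) - 2**(s + 13/2)*(s + 1)*(s + 3) + 16*3**(s + 5/2)*(s + 1)*(s + 3) - 5*(s + 1)*(2*s + 5) + 6*(s + 3)*(2*s + 5))/(2*(s + 1)*(s + 3)*(2*s + 5))
  Re(s) > -1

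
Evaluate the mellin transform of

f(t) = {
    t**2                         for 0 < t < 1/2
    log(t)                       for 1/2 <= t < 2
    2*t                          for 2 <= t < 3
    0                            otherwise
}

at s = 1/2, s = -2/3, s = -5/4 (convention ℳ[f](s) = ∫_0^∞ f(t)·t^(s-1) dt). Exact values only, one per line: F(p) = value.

decompose at 1/2, 2; ℳ[f](s) sums the 3 pieces' integrals
for t in [0, 1/2): the term is ∫ t**2·t^(s-1)
on [1/2, 2): add ∫ log(t)·t^(s-1) dt
for t in [2, 3): the term is ∫ 2*t·t^(s-1)

F(1/2) = sqrt(2)*(-277 + 180*log(2) + 120*sqrt(6))/60
F(-2/3) = 3*2**(2/3)*(-19*2**(2/3) - log(2**(2*2**(2/3) + 8)) + 13 + 16*6**(1/3))/16
F(-5/4) = 2**(1/4)*(-100*6**(3/4) - log(2**(15*sqrt(2) + 120)) + 146 + 288*sqrt(2))/75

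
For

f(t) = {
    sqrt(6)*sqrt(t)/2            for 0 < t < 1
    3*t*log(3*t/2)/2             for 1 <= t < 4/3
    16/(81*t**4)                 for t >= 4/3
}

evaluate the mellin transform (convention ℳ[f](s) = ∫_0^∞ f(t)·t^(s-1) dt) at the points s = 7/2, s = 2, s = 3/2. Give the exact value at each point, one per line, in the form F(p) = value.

F(7/2) = -log(3)/3 + 272*sqrt(3)/6561 + 2/27 + log(2)/3 + sqrt(6)/8 + 512*sqrt(3)*log(2)/729
F(2) = -log(3)/2 - 14/81 + sqrt(6)/5 + 91*log(2)/54
F(3/2) = -3*log(3)/5 - 59*sqrt(3)/225 + 6/25 + 3*log(2)/5 + sqrt(6)/4 + 32*sqrt(3)*log(2)/45

back out the common scale on t: sqrt(t) on [0, 3/2); t*log(t) on [3/2, 2); t**(-4) on [2, ∞)
f breaks at 1, 4/3 into 3 integrals to sum
the [0, 1) slice contributes ∫ sqrt(6)*sqrt(t)/2·t^(s-1) dt
[1, 4/3) adds the kernel integral of 3*t*log(3*t/2)/2
[4/3, ∞) adds the kernel integral of 16/(81*t**4)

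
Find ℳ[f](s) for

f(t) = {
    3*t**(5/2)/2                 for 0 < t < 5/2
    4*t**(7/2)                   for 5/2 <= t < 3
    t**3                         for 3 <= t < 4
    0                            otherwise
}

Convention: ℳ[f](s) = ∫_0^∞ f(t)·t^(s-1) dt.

cuts at 5/2, 3: linearity sums the 3 kernel integrals
[0, 5/2) adds the kernel integral of 3*t**(5/2)/2
segment 5/2 to 3 holds 4*t**(7/2); add its integral
segment 3 to 4 holds t**3; add its integral

(-3**(s + 3)*(2*s + 5)*(2*s + 7) + 8*3**(s + 7/2)*(s + 3)*(2*s + 5) + 4**(s + 3)*(2*s + 5)*(2*s + 7) + 3*(5/2)**(s + 5/2)*(s + 3)*(2*s + 7) - 8*(5/2)**(s + 7/2)*(s + 3)*(2*s + 5))/((s + 3)*(2*s + 5)*(2*s + 7))
  Re(s) > -5/2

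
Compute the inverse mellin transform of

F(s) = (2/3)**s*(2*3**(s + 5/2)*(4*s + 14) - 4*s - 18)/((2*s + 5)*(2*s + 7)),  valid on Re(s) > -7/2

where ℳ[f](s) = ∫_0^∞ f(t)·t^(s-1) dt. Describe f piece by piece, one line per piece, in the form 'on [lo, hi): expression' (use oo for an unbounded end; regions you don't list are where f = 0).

on [0, 2/3): 27*sqrt(6)*t**(7/2)/16
on [2/3, 2): 9*sqrt(6)*t**(5/2)/4

invert the common scale on t to get t**(7/2) on [0, 1); 2*t**(5/2) on [1, 3)
invert the shared t-power to get t**(5/2) on [0, 1); 2*t**(3/2) on [1, 3)
the shared t-power comes off first: t**(3/2) on [0, 1); 2*sqrt(t) on [1, 3)
slice at 2/3, transform all 2 pieces, and sum them
for t in [0, 2/3): the term is ∫ 27*sqrt(6)*t**(7/2)/16·t^(s-1)
the [2/3, 2) slice contributes ∫ 9*sqrt(6)*t**(5/2)/4·t^(s-1) dt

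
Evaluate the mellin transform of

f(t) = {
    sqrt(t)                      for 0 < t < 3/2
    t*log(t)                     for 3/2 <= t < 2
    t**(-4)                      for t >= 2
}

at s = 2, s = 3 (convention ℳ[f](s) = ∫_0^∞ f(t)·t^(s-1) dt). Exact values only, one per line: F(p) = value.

F(2) = -9*log(3)/8 - 7/18 + 9*sqrt(6)/20 + 91*log(2)/24
F(3) = -81*log(3)/64 - 47/256 + 27*sqrt(6)/56 + 337*log(2)/64

f breaks at 3/2, 2 into 3 integrals to sum
[0, 3/2) adds the kernel integral of sqrt(t)
for t in [3/2, 2): the term is ∫ t*log(t)·t^(s-1)
∫ t**(-4)·t^(s-1) over [2, ∞)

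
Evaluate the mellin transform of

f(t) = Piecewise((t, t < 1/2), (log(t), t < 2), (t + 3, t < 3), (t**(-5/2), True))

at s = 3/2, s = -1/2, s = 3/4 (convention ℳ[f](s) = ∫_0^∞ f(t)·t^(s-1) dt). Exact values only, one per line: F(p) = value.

f breaks at 1/2, 2, 3 into 4 integrals to sum
∫ t·t^(s-1) over [0, 1/2)
∫ over [1/2, 2) of log(t)·t^(s-1) joins the sum
∫ (t + 3)·t^(s-1) over [2, 3)
for t in [3, ∞): the term is ∫ t**(-5/2)·t^(s-1)

F(3/2) = sqrt(2)*(-1139 + 30*sqrt(2) + 270*log(2) + 864*sqrt(6))/180
F(-1/2) = sqrt(2)*(-486*log(2) + sqrt(2) + 648)/162
F(3/4) = 2**(1/4)*(-436*sqrt(2) + 2*2**(3/4)*3**(1/4) + 65 + log(2**(42 + 84*sqrt(2))) + 180*6**(3/4))/63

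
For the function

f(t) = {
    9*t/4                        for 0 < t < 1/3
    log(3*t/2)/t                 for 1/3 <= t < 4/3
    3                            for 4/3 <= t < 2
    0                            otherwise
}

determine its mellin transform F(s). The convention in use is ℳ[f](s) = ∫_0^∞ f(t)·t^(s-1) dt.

3**(1 - s)*(2**(2*s)*s*(s - 1)*(s + 1)*log(2) - 2**(2*s)*s*(s + 1) + 2**(2*s + 2)*(-s - 1)*(s - 1)**2 + 4*6**s*(s - 1)**2*(s + 1) + s*(s - 1)**2 + 4*s*(s - 1)*(s + 1)*log(2) + 4*s*(s + 1))/(4*s*(s - 1)**2*(s + 1))
  Re(s) > -1

undo the shared t-power: 9*t**2/4 on [0, 1/3); log(3*t/2) on [1/3, 4/3); 3*t on [4/3, 2)
peel off the common scale on t: t**2 on [0, 1/2); log(t) on [1/2, 2); 2*t on [2, 3)
cuts at 1/3, 4/3: linearity sums the 3 kernel integrals
on [0, 1/3): add ∫ 9*t/4·t^(s-1) dt
segment [1/3, 4/3) carries log(3*t/2)/t; integrate it
segment 4/3 to 2 holds 3; add its integral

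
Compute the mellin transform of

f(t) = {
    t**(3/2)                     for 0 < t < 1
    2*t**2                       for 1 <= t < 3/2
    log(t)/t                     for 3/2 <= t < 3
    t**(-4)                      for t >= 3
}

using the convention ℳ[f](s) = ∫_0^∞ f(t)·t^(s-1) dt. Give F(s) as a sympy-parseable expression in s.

(324*2**s*(s - 4)*(s + 2)*(s**2 - 2*s + 1) - 324*2**s*(s - 4)*(2*s + 3)*(s**2 - 2*s + 1) - 108*3**s*s*(s - 4)*(s + 2)*(2*s + 3)*log(3) + 108*3**s*s*(s - 4)*(s + 2)*(2*s + 3)*log(2) - 108*3**s*(s - 4)*(s + 2)*(2*s + 3)*log(2) + 108*3**s*(s - 4)*(s + 2)*(2*s + 3) + 108*3**s*(s - 4)*(s + 2)*(2*s + 3)*log(3) + 729*3**s*(s - 4)*(2*s + 3)*(s**2 - 2*s + 1) + 54*6**s*s*(s - 4)*(s + 2)*(2*s + 3)*log(3) - 54*6**s*(s - 4)*(s + 2)*(2*s + 3)*log(3) - 54*6**s*(s - 4)*(s + 2)*(2*s + 3) - 2*6**s*(s + 2)*(2*s + 3)*(s**2 - 2*s + 1))/(162*2**s*(s - 4)*(s + 2)*(2*s + 3)*(s**2 - 2*s + 1))
  -3/2 < Re(s) < 4

along the cuts 1, 3/2, 3, ℳ[f](s) splits into 4 integrals
the [0, 1) slice contributes ∫ t**(3/2)·t^(s-1) dt
for t in [1, 3/2): the term is ∫ 2*t**2·t^(s-1)
between 3/2 and 3 the integrand is log(t)/t·t^(s-1)
on [3, ∞): add ∫ t**(-4)·t^(s-1) dt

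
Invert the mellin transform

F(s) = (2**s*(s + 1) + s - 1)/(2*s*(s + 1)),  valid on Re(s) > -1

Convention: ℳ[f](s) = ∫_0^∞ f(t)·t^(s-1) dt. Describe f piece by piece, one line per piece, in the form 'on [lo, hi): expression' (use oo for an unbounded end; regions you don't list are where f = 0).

integrate the 2 segments split at 1, then add the results
segment 0 to 1 holds t; add its integral
for t in [1, 2): the term is ∫ 1/2·t^(s-1)

on [0, 1): t
on [1, 2): 1/2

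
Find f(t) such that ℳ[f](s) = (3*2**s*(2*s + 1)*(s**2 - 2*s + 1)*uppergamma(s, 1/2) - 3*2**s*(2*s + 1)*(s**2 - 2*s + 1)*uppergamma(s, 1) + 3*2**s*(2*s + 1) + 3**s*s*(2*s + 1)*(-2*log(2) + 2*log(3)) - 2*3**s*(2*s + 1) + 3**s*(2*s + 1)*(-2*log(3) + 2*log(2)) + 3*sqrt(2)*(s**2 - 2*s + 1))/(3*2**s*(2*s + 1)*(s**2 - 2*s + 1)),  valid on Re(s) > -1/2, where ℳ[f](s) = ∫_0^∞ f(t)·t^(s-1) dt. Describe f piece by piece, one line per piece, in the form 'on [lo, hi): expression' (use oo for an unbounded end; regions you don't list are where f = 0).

summing 3 kernel integrals split by 1/2, 1 yields ℳ[f](s)
piece [0, 1/2): integrate sqrt(t) against the kernel
piece [1/2, 1): integrate exp(-t) against the kernel
for t in [1, 3/2): the term is ∫ log(t)/t·t^(s-1)

on [0, 1/2): sqrt(t)
on [1/2, 1): exp(-t)
on [1, 3/2): log(t)/t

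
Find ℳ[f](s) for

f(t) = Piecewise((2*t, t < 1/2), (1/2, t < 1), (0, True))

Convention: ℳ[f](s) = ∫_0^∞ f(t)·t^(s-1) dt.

the common scale on t comes off first: t on [0, 1); 1/2 on [1, 2)
cuts at 1/2: linearity sums the 2 kernel integrals
segment [0, 1/2) carries 2*t; integrate it
[1/2, 1) adds the kernel integral of 1/2

(2**s*(s + 1) + s - 1)/(2*2**s*s*(s + 1))
  Re(s) > -1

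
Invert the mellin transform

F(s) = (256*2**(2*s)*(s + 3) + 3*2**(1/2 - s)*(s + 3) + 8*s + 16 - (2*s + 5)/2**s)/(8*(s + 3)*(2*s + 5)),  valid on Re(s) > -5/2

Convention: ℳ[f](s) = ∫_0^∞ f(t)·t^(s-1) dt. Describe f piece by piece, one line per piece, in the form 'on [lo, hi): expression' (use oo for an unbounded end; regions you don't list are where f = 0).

on [0, 1/2): 3*t**(5/2)/2
on [1/2, 1): t**3
on [1, 4): t**(5/2)/2

f breaks at 1/2, 1 into 3 integrals to sum
on [0, 1/2) integrate f = 3*t**(5/2)/2 against the kernel
piece [1/2, 1): integrate t**3 against the kernel
between 1 and 4 the integrand is t**(5/2)/2·t^(s-1)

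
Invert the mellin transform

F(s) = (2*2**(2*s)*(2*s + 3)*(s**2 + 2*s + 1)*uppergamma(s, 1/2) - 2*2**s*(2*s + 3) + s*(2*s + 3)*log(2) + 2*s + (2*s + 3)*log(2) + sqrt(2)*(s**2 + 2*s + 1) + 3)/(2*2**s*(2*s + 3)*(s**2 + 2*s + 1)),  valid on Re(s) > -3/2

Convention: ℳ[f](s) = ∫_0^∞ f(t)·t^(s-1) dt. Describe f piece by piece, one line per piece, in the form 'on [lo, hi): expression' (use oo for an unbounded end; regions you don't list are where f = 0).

breakpoints 1/2, 1: one integral from each of the 3 segments
segment 0 to 1/2 holds t**(3/2); add its integral
[1/2, 1) adds the kernel integral of t*log(t)
between 1 and ∞ the integrand is exp(-t/2)·t^(s-1)

on [0, 1/2): t**(3/2)
on [1/2, 1): t*log(t)
on [1, oo): exp(-t/2)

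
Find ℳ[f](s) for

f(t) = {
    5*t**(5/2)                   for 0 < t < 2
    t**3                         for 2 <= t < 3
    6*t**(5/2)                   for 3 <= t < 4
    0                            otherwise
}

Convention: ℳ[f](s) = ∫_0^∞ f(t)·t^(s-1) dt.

(384*2**(2*s)*(s + 3) - 8*2**s*(2*s + 5) + 40*2**(s + 1/2)*(s + 3) + 27*3**s*(2*s + 5) - 108*3**(s + 1/2)*(s + 3))/((s + 3)*(2*s + 5))
  Re(s) > -5/2

split f at 2, 3: ℳ[f](s) collects 3 kernel integrals
the [0, 2) slice contributes ∫ 5*t**(5/2)·t^(s-1) dt
segment 2 to 3 holds t**3; add its integral
for t in [3, 4): the term is ∫ 6*t**(5/2)·t^(s-1)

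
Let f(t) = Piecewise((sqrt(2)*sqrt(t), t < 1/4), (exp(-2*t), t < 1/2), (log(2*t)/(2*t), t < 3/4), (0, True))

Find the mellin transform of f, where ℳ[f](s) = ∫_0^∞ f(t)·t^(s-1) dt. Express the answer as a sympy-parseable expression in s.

peel off the common scale on t: sqrt(t) on [0, 1/2); exp(-t) on [1/2, 1); log(t)/t on [1, 3/2)
treat the 3 regions marked off by 1/4, 1/2 separately and sum
on [0, 1/4): add ∫ sqrt(2)*sqrt(t)·t^(s-1) dt
piece [1/4, 1/2): integrate exp(-2*t) against the kernel
[1/2, 3/4) adds the kernel integral of log(2*t)/(2*t)

(2**s*(2*s + 1)*(s**2 - 2*s + 1)*uppergamma(s, 1/2) - 2**s*(2*s + 1)*(s**2 - 2*s + 1)*uppergamma(s, 1) + 2**s*(2*s + 1) + 3**s*s*(2*s + 1)*(-2*log(2) + 2*log(3))/3 - 2*3**s*(2*s + 1)/3 + 3**s*(2*s + 1)*(-2*log(3) + 2*log(2))/3 + sqrt(2)*(s**2 - 2*s + 1))/(4**s*(2*s + 1)*(s**2 - 2*s + 1))
  Re(s) > -1/2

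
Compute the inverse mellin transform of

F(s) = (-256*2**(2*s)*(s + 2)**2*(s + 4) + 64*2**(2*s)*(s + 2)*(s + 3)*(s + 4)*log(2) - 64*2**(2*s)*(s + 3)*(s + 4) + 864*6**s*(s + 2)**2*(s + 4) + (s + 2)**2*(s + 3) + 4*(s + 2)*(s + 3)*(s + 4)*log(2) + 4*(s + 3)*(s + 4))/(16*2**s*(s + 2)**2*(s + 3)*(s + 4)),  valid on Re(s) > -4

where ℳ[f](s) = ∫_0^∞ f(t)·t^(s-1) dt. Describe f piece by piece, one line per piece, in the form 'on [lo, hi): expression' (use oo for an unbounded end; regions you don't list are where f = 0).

on [0, 1/2): t**4
on [1/2, 2): t**2*log(t)
on [2, 3): 2*t**3

remove the shared t-power first: t**2 on [0, 1/2); log(t) on [1/2, 2); 2*t on [2, 3)
integrate the 3 segments split at 1/2, 2, then add the results
the [0, 1/2) slice contributes ∫ t**4·t^(s-1) dt
[1/2, 2) adds the kernel integral of t**2*log(t)
[2, 3) adds the kernel integral of 2*t**3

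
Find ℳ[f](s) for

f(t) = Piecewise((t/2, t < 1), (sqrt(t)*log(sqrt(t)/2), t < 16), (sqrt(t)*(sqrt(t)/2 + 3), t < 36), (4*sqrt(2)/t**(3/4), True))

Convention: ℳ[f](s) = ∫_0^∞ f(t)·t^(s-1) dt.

(-270*2**(4*s + 2)*(2*s + 1)**2*(4*s - 3) + 54*2**(4*s + 2)*(2*s + 1)*(2*s + 2)*(4*s - 3)*log(2) - 162*2**(4*s + 2)*(2*s + 1)*(4*s - 3) - 54*2**(4*s + 2)*(2*s + 2)*(4*s - 3) - 4*sqrt(3)*6**(2*s + 1)*(2*s + 1)**2*(2*s + 2) + 324*6**(2*s + 1)*(2*s + 1)**2*(4*s - 3) + 162*6**(2*s + 1)*(2*s + 1)*(4*s - 3) + 27*(2*s + 1)**2*(4*s - 3) + 54*(2*s + 1)*(2*s + 2)*(4*s - 3)*log(2) + (4*s - 3)*(108*s + 108))/(27*(2*s + 1)**2*(2*s + 2)*(4*s - 3))
  -1 < Re(s) < 3/4

undo the power substitution: t**2/2 on [0, 1); t*log(t/2) on [1, 4); t*(t/2 + 3) on [4, 6); …
reversing the shared t-power: t/2 on [0, 1); log(t/2) on [1, 4); t/2 + 3 on [4, 6); …
peel off the common scale on t: t on [0, 1/2); log(t) on [1/2, 2); t + 3 on [2, 3); …
summing 4 kernel integrals split by 1, 16, 36 yields ℳ[f](s)
the [0, 1) slice contributes ∫ t/2·t^(s-1) dt
the [1, 16) slice contributes ∫ sqrt(t)*log(sqrt(t)/2)·t^(s-1) dt
on [16, 36) integrate f = sqrt(t)*(sqrt(t)/2 + 3) against the kernel
segment 36 to ∞ holds 4*sqrt(2)/t**(3/4); add its integral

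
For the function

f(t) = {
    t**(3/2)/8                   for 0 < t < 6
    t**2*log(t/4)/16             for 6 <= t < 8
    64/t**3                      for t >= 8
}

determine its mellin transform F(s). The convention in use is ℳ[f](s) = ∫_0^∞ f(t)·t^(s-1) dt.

back out the common scale on t: sqrt(2)*t**(3/2)/4 on [0, 3); t**2*log(t/2)/4 on [3, 4); 8/t**3 on [4, ∞)
peel off the common scale on t: t**(3/2) on [0, 3/2); t**2*log(t) on [3/2, 2); t**(-3) on [2, ∞)
peel off the shared t-power: sqrt(t) on [0, 3/2); t*log(t) on [3/2, 2); t**(-4) on [2, ∞)
linearity at 6, 8 turns ℳ[f](s) into 3 summed integrals
the [0, 6) slice contributes ∫ t**(3/2)/8·t^(s-1) dt
∫ t**2*log(t/4)/16·t^(s-1) over [6, 8)
piece [8, ∞): integrate 64/t**3 against the kernel

2**s*(-32*2**(2*s)*(s - 3)*(2*s + 3) + 3**s*(s - 3)*(s + 1)*(2*s + 3)*(-18*log(3) + 18*log(2)) + 3**s*(s - 3)*(2*s + 3)*(-18*log(3) + 18*log(2)) + 18*3**s*(s - 3)*(2*s + 3) + 12*3**s*sqrt(6)*(s - 3)*(2*s + (s + 1)**2 + 3) + 32*4**s*(s - 3)*(s + 1)*(2*s + 3)*log(2) + 32*4**s*(s - 3)*(2*s + 3)*log(2) - 4**s*(2*s + 3)*(2*s + (s + 1)**2 + 3))/(8*(s - 3)*(2*s + 3)*(2*s + (s + 1)**2 + 3))
  -3/2 < Re(s) < 3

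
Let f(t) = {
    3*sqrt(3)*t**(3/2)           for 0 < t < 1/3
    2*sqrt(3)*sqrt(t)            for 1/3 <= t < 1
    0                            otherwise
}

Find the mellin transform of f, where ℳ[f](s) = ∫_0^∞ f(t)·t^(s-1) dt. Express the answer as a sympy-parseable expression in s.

undo the common scale on t: t**(3/2) on [0, 1); 2*sqrt(t) on [1, 3)
decompose at 1/3; ℳ[f](s) sums the 2 pieces' integrals
between 0 and 1/3 the integrand is 3*sqrt(3)*t**(3/2)·t^(s-1)
segment 1/3 to 1 holds 2*sqrt(3)*sqrt(t); add its integral

(4*sqrt(3)*3**s*(2*s + 3) - 4*s - 10)/(3**s*(2*s + 1)*(2*s + 3))
  Re(s) > -3/2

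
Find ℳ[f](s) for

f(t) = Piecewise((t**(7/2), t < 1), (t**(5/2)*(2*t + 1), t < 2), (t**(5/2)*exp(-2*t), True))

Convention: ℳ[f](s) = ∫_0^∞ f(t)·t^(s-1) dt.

reversing the shared t-power: t**3 on [0, 1); t**2*(2*t + 1) on [1, 2); t**2*exp(-2*t) on [2, ∞)
peel off the shared t-power: t on [0, 1); 2*t + 1 on [1, 2); exp(-2*t) on [2, ∞)
split f at 1, 2: ℳ[f](s) collects 3 kernel integrals
∫ over [0, 1) of t**(7/2)·t^(s-1) joins the sum
between 1 and 2 the integrand is t**(5/2)*(2*t + 1)·t^(s-1)
for t in [2, ∞): the term is ∫ t**(5/2)*exp(-2*t)·t^(s-1)

4**(-s - 5/2)*(2**(s + 5/2)*(s + 5/2)*(s + 7/2)*uppergamma(s + 5/2, 4) - 2*4**(s + 5/2)*(s + 5/2) - 4**(s + 5/2) + 5*8**(s + 5/2)*(s + 5/2) + 8**(s + 5/2))/((s + 5/2)*(s + 7/2))
  Re(s) > -7/2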